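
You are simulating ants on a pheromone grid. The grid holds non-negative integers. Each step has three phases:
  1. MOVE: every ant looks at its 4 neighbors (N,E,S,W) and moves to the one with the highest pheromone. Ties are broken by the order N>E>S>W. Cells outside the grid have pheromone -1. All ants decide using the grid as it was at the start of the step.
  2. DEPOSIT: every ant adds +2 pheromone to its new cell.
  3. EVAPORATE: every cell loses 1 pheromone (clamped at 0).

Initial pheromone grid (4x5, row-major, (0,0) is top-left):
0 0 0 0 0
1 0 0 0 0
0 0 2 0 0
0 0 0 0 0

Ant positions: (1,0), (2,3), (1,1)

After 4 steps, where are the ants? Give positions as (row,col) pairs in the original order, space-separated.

Step 1: ant0:(1,0)->N->(0,0) | ant1:(2,3)->W->(2,2) | ant2:(1,1)->W->(1,0)
  grid max=3 at (2,2)
Step 2: ant0:(0,0)->S->(1,0) | ant1:(2,2)->N->(1,2) | ant2:(1,0)->N->(0,0)
  grid max=3 at (1,0)
Step 3: ant0:(1,0)->N->(0,0) | ant1:(1,2)->S->(2,2) | ant2:(0,0)->S->(1,0)
  grid max=4 at (1,0)
Step 4: ant0:(0,0)->S->(1,0) | ant1:(2,2)->N->(1,2) | ant2:(1,0)->N->(0,0)
  grid max=5 at (1,0)

(1,0) (1,2) (0,0)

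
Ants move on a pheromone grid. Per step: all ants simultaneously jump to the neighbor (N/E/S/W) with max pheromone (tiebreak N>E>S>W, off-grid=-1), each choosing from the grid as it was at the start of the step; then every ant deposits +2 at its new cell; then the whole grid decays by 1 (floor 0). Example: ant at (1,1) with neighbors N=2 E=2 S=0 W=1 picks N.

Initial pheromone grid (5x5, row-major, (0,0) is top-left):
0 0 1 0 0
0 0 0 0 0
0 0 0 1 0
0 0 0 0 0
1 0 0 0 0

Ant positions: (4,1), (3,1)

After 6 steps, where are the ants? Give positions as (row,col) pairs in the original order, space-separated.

Step 1: ant0:(4,1)->W->(4,0) | ant1:(3,1)->N->(2,1)
  grid max=2 at (4,0)
Step 2: ant0:(4,0)->N->(3,0) | ant1:(2,1)->N->(1,1)
  grid max=1 at (1,1)
Step 3: ant0:(3,0)->S->(4,0) | ant1:(1,1)->N->(0,1)
  grid max=2 at (4,0)
Step 4: ant0:(4,0)->N->(3,0) | ant1:(0,1)->E->(0,2)
  grid max=1 at (0,2)
Step 5: ant0:(3,0)->S->(4,0) | ant1:(0,2)->E->(0,3)
  grid max=2 at (4,0)
Step 6: ant0:(4,0)->N->(3,0) | ant1:(0,3)->E->(0,4)
  grid max=1 at (0,4)

(3,0) (0,4)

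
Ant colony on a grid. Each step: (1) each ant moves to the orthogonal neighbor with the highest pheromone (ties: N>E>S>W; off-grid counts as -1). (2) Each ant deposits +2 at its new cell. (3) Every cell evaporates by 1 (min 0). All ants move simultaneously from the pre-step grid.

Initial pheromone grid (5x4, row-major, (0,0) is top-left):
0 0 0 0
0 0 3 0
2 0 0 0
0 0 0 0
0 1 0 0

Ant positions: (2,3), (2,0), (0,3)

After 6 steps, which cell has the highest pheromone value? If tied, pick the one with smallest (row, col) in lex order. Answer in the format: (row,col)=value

Answer: (1,2)=9

Derivation:
Step 1: ant0:(2,3)->N->(1,3) | ant1:(2,0)->N->(1,0) | ant2:(0,3)->S->(1,3)
  grid max=3 at (1,3)
Step 2: ant0:(1,3)->W->(1,2) | ant1:(1,0)->S->(2,0) | ant2:(1,3)->W->(1,2)
  grid max=5 at (1,2)
Step 3: ant0:(1,2)->E->(1,3) | ant1:(2,0)->N->(1,0) | ant2:(1,2)->E->(1,3)
  grid max=5 at (1,3)
Step 4: ant0:(1,3)->W->(1,2) | ant1:(1,0)->S->(2,0) | ant2:(1,3)->W->(1,2)
  grid max=7 at (1,2)
Step 5: ant0:(1,2)->E->(1,3) | ant1:(2,0)->N->(1,0) | ant2:(1,2)->E->(1,3)
  grid max=7 at (1,3)
Step 6: ant0:(1,3)->W->(1,2) | ant1:(1,0)->S->(2,0) | ant2:(1,3)->W->(1,2)
  grid max=9 at (1,2)
Final grid:
  0 0 0 0
  0 0 9 6
  2 0 0 0
  0 0 0 0
  0 0 0 0
Max pheromone 9 at (1,2)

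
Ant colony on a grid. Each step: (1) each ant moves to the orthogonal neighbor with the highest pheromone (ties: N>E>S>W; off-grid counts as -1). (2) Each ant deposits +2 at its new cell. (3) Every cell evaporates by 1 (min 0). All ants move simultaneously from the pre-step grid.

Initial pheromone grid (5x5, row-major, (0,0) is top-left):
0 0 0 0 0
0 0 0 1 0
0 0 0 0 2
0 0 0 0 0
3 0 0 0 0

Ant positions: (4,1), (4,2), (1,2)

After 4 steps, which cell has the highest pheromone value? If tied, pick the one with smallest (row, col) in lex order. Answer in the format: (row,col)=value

Step 1: ant0:(4,1)->W->(4,0) | ant1:(4,2)->N->(3,2) | ant2:(1,2)->E->(1,3)
  grid max=4 at (4,0)
Step 2: ant0:(4,0)->N->(3,0) | ant1:(3,2)->N->(2,2) | ant2:(1,3)->N->(0,3)
  grid max=3 at (4,0)
Step 3: ant0:(3,0)->S->(4,0) | ant1:(2,2)->N->(1,2) | ant2:(0,3)->S->(1,3)
  grid max=4 at (4,0)
Step 4: ant0:(4,0)->N->(3,0) | ant1:(1,2)->E->(1,3) | ant2:(1,3)->W->(1,2)
  grid max=3 at (1,3)
Final grid:
  0 0 0 0 0
  0 0 2 3 0
  0 0 0 0 0
  1 0 0 0 0
  3 0 0 0 0
Max pheromone 3 at (1,3)

Answer: (1,3)=3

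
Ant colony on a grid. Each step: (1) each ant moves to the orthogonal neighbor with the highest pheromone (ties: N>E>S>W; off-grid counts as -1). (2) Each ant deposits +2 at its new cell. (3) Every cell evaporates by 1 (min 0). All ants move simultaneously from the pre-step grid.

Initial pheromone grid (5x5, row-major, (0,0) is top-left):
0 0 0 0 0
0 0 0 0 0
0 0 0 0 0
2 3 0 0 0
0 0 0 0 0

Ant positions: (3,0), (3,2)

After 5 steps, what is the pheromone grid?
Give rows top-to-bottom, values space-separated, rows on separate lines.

After step 1: ants at (3,1),(3,1)
  0 0 0 0 0
  0 0 0 0 0
  0 0 0 0 0
  1 6 0 0 0
  0 0 0 0 0
After step 2: ants at (3,0),(3,0)
  0 0 0 0 0
  0 0 0 0 0
  0 0 0 0 0
  4 5 0 0 0
  0 0 0 0 0
After step 3: ants at (3,1),(3,1)
  0 0 0 0 0
  0 0 0 0 0
  0 0 0 0 0
  3 8 0 0 0
  0 0 0 0 0
After step 4: ants at (3,0),(3,0)
  0 0 0 0 0
  0 0 0 0 0
  0 0 0 0 0
  6 7 0 0 0
  0 0 0 0 0
After step 5: ants at (3,1),(3,1)
  0 0 0 0 0
  0 0 0 0 0
  0 0 0 0 0
  5 10 0 0 0
  0 0 0 0 0

0 0 0 0 0
0 0 0 0 0
0 0 0 0 0
5 10 0 0 0
0 0 0 0 0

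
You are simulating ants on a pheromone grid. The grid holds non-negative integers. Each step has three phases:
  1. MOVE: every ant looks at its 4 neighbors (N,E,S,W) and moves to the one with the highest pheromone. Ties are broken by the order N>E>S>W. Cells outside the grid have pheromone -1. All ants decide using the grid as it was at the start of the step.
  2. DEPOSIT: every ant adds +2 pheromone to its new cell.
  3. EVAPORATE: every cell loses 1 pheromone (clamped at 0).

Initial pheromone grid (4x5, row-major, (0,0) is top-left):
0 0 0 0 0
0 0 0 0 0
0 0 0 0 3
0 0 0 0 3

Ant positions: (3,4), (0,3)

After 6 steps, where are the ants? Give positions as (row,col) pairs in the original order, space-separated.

Step 1: ant0:(3,4)->N->(2,4) | ant1:(0,3)->E->(0,4)
  grid max=4 at (2,4)
Step 2: ant0:(2,4)->S->(3,4) | ant1:(0,4)->S->(1,4)
  grid max=3 at (2,4)
Step 3: ant0:(3,4)->N->(2,4) | ant1:(1,4)->S->(2,4)
  grid max=6 at (2,4)
Step 4: ant0:(2,4)->S->(3,4) | ant1:(2,4)->S->(3,4)
  grid max=5 at (2,4)
Step 5: ant0:(3,4)->N->(2,4) | ant1:(3,4)->N->(2,4)
  grid max=8 at (2,4)
Step 6: ant0:(2,4)->S->(3,4) | ant1:(2,4)->S->(3,4)
  grid max=7 at (2,4)

(3,4) (3,4)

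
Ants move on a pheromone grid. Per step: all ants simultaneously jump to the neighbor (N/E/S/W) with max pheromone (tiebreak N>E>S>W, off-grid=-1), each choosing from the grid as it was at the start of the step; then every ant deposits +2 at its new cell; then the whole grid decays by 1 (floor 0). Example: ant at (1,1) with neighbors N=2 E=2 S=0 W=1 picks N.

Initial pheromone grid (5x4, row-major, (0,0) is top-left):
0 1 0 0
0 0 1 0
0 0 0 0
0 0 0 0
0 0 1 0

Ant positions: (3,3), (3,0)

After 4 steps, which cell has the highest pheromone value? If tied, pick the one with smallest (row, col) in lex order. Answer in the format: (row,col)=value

Step 1: ant0:(3,3)->N->(2,3) | ant1:(3,0)->N->(2,0)
  grid max=1 at (2,0)
Step 2: ant0:(2,3)->N->(1,3) | ant1:(2,0)->N->(1,0)
  grid max=1 at (1,0)
Step 3: ant0:(1,3)->N->(0,3) | ant1:(1,0)->N->(0,0)
  grid max=1 at (0,0)
Step 4: ant0:(0,3)->S->(1,3) | ant1:(0,0)->E->(0,1)
  grid max=1 at (0,1)
Final grid:
  0 1 0 0
  0 0 0 1
  0 0 0 0
  0 0 0 0
  0 0 0 0
Max pheromone 1 at (0,1)

Answer: (0,1)=1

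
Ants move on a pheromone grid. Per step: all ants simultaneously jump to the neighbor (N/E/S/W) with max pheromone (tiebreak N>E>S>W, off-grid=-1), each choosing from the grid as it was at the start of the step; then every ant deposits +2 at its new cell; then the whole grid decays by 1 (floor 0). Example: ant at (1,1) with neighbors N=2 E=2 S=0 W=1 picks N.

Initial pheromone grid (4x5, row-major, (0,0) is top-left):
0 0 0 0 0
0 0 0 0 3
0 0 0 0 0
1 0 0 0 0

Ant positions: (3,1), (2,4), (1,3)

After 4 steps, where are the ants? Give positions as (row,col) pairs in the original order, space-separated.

Step 1: ant0:(3,1)->W->(3,0) | ant1:(2,4)->N->(1,4) | ant2:(1,3)->E->(1,4)
  grid max=6 at (1,4)
Step 2: ant0:(3,0)->N->(2,0) | ant1:(1,4)->N->(0,4) | ant2:(1,4)->N->(0,4)
  grid max=5 at (1,4)
Step 3: ant0:(2,0)->S->(3,0) | ant1:(0,4)->S->(1,4) | ant2:(0,4)->S->(1,4)
  grid max=8 at (1,4)
Step 4: ant0:(3,0)->N->(2,0) | ant1:(1,4)->N->(0,4) | ant2:(1,4)->N->(0,4)
  grid max=7 at (1,4)

(2,0) (0,4) (0,4)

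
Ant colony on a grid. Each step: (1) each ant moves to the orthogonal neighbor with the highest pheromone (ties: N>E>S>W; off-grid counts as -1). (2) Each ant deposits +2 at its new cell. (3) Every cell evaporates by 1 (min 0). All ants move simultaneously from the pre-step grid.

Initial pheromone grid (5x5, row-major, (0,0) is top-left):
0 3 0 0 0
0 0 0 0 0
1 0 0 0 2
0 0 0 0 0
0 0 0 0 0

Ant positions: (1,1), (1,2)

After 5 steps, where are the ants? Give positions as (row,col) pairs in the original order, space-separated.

Step 1: ant0:(1,1)->N->(0,1) | ant1:(1,2)->N->(0,2)
  grid max=4 at (0,1)
Step 2: ant0:(0,1)->E->(0,2) | ant1:(0,2)->W->(0,1)
  grid max=5 at (0,1)
Step 3: ant0:(0,2)->W->(0,1) | ant1:(0,1)->E->(0,2)
  grid max=6 at (0,1)
Step 4: ant0:(0,1)->E->(0,2) | ant1:(0,2)->W->(0,1)
  grid max=7 at (0,1)
Step 5: ant0:(0,2)->W->(0,1) | ant1:(0,1)->E->(0,2)
  grid max=8 at (0,1)

(0,1) (0,2)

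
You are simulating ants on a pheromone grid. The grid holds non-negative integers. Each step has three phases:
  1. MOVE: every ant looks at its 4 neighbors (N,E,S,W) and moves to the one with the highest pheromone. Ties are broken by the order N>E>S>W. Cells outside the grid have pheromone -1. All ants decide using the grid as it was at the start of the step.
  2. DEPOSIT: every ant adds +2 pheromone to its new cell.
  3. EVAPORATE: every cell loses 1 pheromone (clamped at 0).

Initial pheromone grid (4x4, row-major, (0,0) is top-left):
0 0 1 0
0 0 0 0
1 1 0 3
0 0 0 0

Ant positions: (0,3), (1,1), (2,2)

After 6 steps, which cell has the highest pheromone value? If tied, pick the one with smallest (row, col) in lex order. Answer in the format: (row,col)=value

Answer: (2,3)=7

Derivation:
Step 1: ant0:(0,3)->W->(0,2) | ant1:(1,1)->S->(2,1) | ant2:(2,2)->E->(2,3)
  grid max=4 at (2,3)
Step 2: ant0:(0,2)->E->(0,3) | ant1:(2,1)->N->(1,1) | ant2:(2,3)->N->(1,3)
  grid max=3 at (2,3)
Step 3: ant0:(0,3)->S->(1,3) | ant1:(1,1)->S->(2,1) | ant2:(1,3)->S->(2,3)
  grid max=4 at (2,3)
Step 4: ant0:(1,3)->S->(2,3) | ant1:(2,1)->N->(1,1) | ant2:(2,3)->N->(1,3)
  grid max=5 at (2,3)
Step 5: ant0:(2,3)->N->(1,3) | ant1:(1,1)->S->(2,1) | ant2:(1,3)->S->(2,3)
  grid max=6 at (2,3)
Step 6: ant0:(1,3)->S->(2,3) | ant1:(2,1)->N->(1,1) | ant2:(2,3)->N->(1,3)
  grid max=7 at (2,3)
Final grid:
  0 0 0 0
  0 1 0 5
  0 1 0 7
  0 0 0 0
Max pheromone 7 at (2,3)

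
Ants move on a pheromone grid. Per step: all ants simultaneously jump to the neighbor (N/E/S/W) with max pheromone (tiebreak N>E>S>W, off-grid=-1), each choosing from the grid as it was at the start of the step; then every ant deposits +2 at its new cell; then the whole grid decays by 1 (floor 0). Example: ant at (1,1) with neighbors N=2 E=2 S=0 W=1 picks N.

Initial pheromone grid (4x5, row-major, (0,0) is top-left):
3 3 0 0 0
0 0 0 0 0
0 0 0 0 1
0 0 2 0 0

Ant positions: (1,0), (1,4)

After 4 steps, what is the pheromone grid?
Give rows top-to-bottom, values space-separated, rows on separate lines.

After step 1: ants at (0,0),(2,4)
  4 2 0 0 0
  0 0 0 0 0
  0 0 0 0 2
  0 0 1 0 0
After step 2: ants at (0,1),(1,4)
  3 3 0 0 0
  0 0 0 0 1
  0 0 0 0 1
  0 0 0 0 0
After step 3: ants at (0,0),(2,4)
  4 2 0 0 0
  0 0 0 0 0
  0 0 0 0 2
  0 0 0 0 0
After step 4: ants at (0,1),(1,4)
  3 3 0 0 0
  0 0 0 0 1
  0 0 0 0 1
  0 0 0 0 0

3 3 0 0 0
0 0 0 0 1
0 0 0 0 1
0 0 0 0 0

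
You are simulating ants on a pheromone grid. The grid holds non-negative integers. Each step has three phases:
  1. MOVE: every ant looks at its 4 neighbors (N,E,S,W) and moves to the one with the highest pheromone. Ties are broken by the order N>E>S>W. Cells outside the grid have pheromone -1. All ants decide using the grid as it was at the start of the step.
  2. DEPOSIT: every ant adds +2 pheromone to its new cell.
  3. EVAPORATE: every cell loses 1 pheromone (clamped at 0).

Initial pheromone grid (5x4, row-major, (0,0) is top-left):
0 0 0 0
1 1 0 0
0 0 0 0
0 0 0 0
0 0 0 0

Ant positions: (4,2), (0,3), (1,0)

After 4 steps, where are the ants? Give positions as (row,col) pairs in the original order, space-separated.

Step 1: ant0:(4,2)->N->(3,2) | ant1:(0,3)->S->(1,3) | ant2:(1,0)->E->(1,1)
  grid max=2 at (1,1)
Step 2: ant0:(3,2)->N->(2,2) | ant1:(1,3)->N->(0,3) | ant2:(1,1)->N->(0,1)
  grid max=1 at (0,1)
Step 3: ant0:(2,2)->N->(1,2) | ant1:(0,3)->S->(1,3) | ant2:(0,1)->S->(1,1)
  grid max=2 at (1,1)
Step 4: ant0:(1,2)->W->(1,1) | ant1:(1,3)->W->(1,2) | ant2:(1,1)->E->(1,2)
  grid max=4 at (1,2)

(1,1) (1,2) (1,2)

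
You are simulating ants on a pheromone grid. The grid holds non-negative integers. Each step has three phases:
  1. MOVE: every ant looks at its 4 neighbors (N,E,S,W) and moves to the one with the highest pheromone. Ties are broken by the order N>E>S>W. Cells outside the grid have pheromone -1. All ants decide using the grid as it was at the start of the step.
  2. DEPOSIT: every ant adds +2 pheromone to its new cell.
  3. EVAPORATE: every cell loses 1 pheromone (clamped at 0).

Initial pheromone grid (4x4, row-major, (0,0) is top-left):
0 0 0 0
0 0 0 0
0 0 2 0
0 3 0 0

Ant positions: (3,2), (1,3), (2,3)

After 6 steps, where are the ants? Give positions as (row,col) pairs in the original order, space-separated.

Step 1: ant0:(3,2)->W->(3,1) | ant1:(1,3)->N->(0,3) | ant2:(2,3)->W->(2,2)
  grid max=4 at (3,1)
Step 2: ant0:(3,1)->N->(2,1) | ant1:(0,3)->S->(1,3) | ant2:(2,2)->N->(1,2)
  grid max=3 at (3,1)
Step 3: ant0:(2,1)->S->(3,1) | ant1:(1,3)->W->(1,2) | ant2:(1,2)->S->(2,2)
  grid max=4 at (3,1)
Step 4: ant0:(3,1)->N->(2,1) | ant1:(1,2)->S->(2,2) | ant2:(2,2)->N->(1,2)
  grid max=4 at (2,2)
Step 5: ant0:(2,1)->E->(2,2) | ant1:(2,2)->N->(1,2) | ant2:(1,2)->S->(2,2)
  grid max=7 at (2,2)
Step 6: ant0:(2,2)->N->(1,2) | ant1:(1,2)->S->(2,2) | ant2:(2,2)->N->(1,2)
  grid max=8 at (2,2)

(1,2) (2,2) (1,2)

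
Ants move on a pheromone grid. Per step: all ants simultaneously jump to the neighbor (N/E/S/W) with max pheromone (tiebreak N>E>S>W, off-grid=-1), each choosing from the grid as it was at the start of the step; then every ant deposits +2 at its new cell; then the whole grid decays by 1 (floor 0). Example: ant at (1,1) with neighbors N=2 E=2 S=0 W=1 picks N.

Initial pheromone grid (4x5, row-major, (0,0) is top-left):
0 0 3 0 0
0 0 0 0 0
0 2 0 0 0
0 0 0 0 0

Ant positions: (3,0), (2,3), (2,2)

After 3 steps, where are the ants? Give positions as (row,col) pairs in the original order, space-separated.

Step 1: ant0:(3,0)->N->(2,0) | ant1:(2,3)->N->(1,3) | ant2:(2,2)->W->(2,1)
  grid max=3 at (2,1)
Step 2: ant0:(2,0)->E->(2,1) | ant1:(1,3)->N->(0,3) | ant2:(2,1)->W->(2,0)
  grid max=4 at (2,1)
Step 3: ant0:(2,1)->W->(2,0) | ant1:(0,3)->W->(0,2) | ant2:(2,0)->E->(2,1)
  grid max=5 at (2,1)

(2,0) (0,2) (2,1)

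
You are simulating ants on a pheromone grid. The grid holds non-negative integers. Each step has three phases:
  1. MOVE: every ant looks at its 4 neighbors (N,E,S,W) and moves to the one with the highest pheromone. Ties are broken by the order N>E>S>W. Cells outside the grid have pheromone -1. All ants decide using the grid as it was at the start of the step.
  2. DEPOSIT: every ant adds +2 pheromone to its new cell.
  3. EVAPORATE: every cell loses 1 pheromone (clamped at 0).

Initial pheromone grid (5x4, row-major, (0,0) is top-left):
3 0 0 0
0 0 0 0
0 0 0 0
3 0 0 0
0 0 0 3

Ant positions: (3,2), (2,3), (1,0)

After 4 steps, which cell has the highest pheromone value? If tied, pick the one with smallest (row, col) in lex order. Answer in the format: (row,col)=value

Answer: (0,0)=3

Derivation:
Step 1: ant0:(3,2)->N->(2,2) | ant1:(2,3)->N->(1,3) | ant2:(1,0)->N->(0,0)
  grid max=4 at (0,0)
Step 2: ant0:(2,2)->N->(1,2) | ant1:(1,3)->N->(0,3) | ant2:(0,0)->E->(0,1)
  grid max=3 at (0,0)
Step 3: ant0:(1,2)->N->(0,2) | ant1:(0,3)->S->(1,3) | ant2:(0,1)->W->(0,0)
  grid max=4 at (0,0)
Step 4: ant0:(0,2)->E->(0,3) | ant1:(1,3)->N->(0,3) | ant2:(0,0)->E->(0,1)
  grid max=3 at (0,0)
Final grid:
  3 1 0 3
  0 0 0 0
  0 0 0 0
  0 0 0 0
  0 0 0 0
Max pheromone 3 at (0,0)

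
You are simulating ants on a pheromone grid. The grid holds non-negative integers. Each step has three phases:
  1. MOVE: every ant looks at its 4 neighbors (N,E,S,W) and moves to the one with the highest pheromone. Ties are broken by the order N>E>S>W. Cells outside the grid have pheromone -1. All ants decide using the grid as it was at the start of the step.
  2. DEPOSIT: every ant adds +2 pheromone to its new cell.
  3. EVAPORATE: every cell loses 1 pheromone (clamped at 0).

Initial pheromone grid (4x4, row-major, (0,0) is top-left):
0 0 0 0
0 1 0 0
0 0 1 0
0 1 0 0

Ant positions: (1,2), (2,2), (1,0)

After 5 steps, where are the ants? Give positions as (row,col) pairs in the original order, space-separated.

Step 1: ant0:(1,2)->S->(2,2) | ant1:(2,2)->N->(1,2) | ant2:(1,0)->E->(1,1)
  grid max=2 at (1,1)
Step 2: ant0:(2,2)->N->(1,2) | ant1:(1,2)->S->(2,2) | ant2:(1,1)->E->(1,2)
  grid max=4 at (1,2)
Step 3: ant0:(1,2)->S->(2,2) | ant1:(2,2)->N->(1,2) | ant2:(1,2)->S->(2,2)
  grid max=6 at (2,2)
Step 4: ant0:(2,2)->N->(1,2) | ant1:(1,2)->S->(2,2) | ant2:(2,2)->N->(1,2)
  grid max=8 at (1,2)
Step 5: ant0:(1,2)->S->(2,2) | ant1:(2,2)->N->(1,2) | ant2:(1,2)->S->(2,2)
  grid max=10 at (2,2)

(2,2) (1,2) (2,2)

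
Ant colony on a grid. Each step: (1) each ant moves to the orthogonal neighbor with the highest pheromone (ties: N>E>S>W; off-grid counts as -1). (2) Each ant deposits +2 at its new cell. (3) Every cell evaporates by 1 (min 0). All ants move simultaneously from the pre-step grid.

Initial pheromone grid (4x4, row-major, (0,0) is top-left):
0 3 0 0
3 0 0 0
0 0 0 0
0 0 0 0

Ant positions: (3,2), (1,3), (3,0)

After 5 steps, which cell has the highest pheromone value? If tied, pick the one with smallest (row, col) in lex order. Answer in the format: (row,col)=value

Answer: (1,2)=4

Derivation:
Step 1: ant0:(3,2)->N->(2,2) | ant1:(1,3)->N->(0,3) | ant2:(3,0)->N->(2,0)
  grid max=2 at (0,1)
Step 2: ant0:(2,2)->N->(1,2) | ant1:(0,3)->S->(1,3) | ant2:(2,0)->N->(1,0)
  grid max=3 at (1,0)
Step 3: ant0:(1,2)->E->(1,3) | ant1:(1,3)->W->(1,2) | ant2:(1,0)->N->(0,0)
  grid max=2 at (1,0)
Step 4: ant0:(1,3)->W->(1,2) | ant1:(1,2)->E->(1,3) | ant2:(0,0)->S->(1,0)
  grid max=3 at (1,0)
Step 5: ant0:(1,2)->E->(1,3) | ant1:(1,3)->W->(1,2) | ant2:(1,0)->N->(0,0)
  grid max=4 at (1,2)
Final grid:
  1 0 0 0
  2 0 4 4
  0 0 0 0
  0 0 0 0
Max pheromone 4 at (1,2)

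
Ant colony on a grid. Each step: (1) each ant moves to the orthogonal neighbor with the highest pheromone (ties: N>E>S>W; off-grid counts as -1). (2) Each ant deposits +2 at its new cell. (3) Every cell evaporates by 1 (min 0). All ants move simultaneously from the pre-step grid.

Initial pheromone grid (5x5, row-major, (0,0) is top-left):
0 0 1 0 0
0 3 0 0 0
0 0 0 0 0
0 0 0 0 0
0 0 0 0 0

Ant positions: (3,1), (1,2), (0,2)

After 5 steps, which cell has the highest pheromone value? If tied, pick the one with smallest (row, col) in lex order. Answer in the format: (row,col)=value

Answer: (1,1)=8

Derivation:
Step 1: ant0:(3,1)->N->(2,1) | ant1:(1,2)->W->(1,1) | ant2:(0,2)->E->(0,3)
  grid max=4 at (1,1)
Step 2: ant0:(2,1)->N->(1,1) | ant1:(1,1)->S->(2,1) | ant2:(0,3)->E->(0,4)
  grid max=5 at (1,1)
Step 3: ant0:(1,1)->S->(2,1) | ant1:(2,1)->N->(1,1) | ant2:(0,4)->S->(1,4)
  grid max=6 at (1,1)
Step 4: ant0:(2,1)->N->(1,1) | ant1:(1,1)->S->(2,1) | ant2:(1,4)->N->(0,4)
  grid max=7 at (1,1)
Step 5: ant0:(1,1)->S->(2,1) | ant1:(2,1)->N->(1,1) | ant2:(0,4)->S->(1,4)
  grid max=8 at (1,1)
Final grid:
  0 0 0 0 0
  0 8 0 0 1
  0 5 0 0 0
  0 0 0 0 0
  0 0 0 0 0
Max pheromone 8 at (1,1)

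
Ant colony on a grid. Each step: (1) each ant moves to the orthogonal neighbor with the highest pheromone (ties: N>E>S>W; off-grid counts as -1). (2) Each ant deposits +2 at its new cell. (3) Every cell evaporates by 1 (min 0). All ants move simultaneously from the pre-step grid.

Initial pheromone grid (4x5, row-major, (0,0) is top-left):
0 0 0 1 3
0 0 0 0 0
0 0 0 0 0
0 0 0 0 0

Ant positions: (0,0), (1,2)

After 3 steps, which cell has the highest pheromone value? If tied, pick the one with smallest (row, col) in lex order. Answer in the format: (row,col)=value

Step 1: ant0:(0,0)->E->(0,1) | ant1:(1,2)->N->(0,2)
  grid max=2 at (0,4)
Step 2: ant0:(0,1)->E->(0,2) | ant1:(0,2)->W->(0,1)
  grid max=2 at (0,1)
Step 3: ant0:(0,2)->W->(0,1) | ant1:(0,1)->E->(0,2)
  grid max=3 at (0,1)
Final grid:
  0 3 3 0 0
  0 0 0 0 0
  0 0 0 0 0
  0 0 0 0 0
Max pheromone 3 at (0,1)

Answer: (0,1)=3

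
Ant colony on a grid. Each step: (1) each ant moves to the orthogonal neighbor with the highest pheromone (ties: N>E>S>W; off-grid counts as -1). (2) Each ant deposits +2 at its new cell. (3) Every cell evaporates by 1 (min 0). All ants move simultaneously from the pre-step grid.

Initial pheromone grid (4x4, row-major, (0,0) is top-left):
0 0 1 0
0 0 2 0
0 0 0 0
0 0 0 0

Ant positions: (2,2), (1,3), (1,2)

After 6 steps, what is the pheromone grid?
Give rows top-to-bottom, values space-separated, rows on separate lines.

After step 1: ants at (1,2),(1,2),(0,2)
  0 0 2 0
  0 0 5 0
  0 0 0 0
  0 0 0 0
After step 2: ants at (0,2),(0,2),(1,2)
  0 0 5 0
  0 0 6 0
  0 0 0 0
  0 0 0 0
After step 3: ants at (1,2),(1,2),(0,2)
  0 0 6 0
  0 0 9 0
  0 0 0 0
  0 0 0 0
After step 4: ants at (0,2),(0,2),(1,2)
  0 0 9 0
  0 0 10 0
  0 0 0 0
  0 0 0 0
After step 5: ants at (1,2),(1,2),(0,2)
  0 0 10 0
  0 0 13 0
  0 0 0 0
  0 0 0 0
After step 6: ants at (0,2),(0,2),(1,2)
  0 0 13 0
  0 0 14 0
  0 0 0 0
  0 0 0 0

0 0 13 0
0 0 14 0
0 0 0 0
0 0 0 0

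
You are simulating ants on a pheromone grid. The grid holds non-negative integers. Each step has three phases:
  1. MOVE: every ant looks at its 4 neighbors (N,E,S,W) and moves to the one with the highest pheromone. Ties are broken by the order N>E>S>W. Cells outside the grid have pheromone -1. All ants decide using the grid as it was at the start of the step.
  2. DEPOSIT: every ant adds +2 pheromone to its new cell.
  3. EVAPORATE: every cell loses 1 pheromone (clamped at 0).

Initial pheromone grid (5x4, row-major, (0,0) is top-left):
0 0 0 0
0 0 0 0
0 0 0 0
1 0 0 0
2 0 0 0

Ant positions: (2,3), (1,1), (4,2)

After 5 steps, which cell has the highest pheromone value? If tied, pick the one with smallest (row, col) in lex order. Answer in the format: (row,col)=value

Answer: (0,2)=6

Derivation:
Step 1: ant0:(2,3)->N->(1,3) | ant1:(1,1)->N->(0,1) | ant2:(4,2)->N->(3,2)
  grid max=1 at (0,1)
Step 2: ant0:(1,3)->N->(0,3) | ant1:(0,1)->E->(0,2) | ant2:(3,2)->N->(2,2)
  grid max=1 at (0,2)
Step 3: ant0:(0,3)->W->(0,2) | ant1:(0,2)->E->(0,3) | ant2:(2,2)->N->(1,2)
  grid max=2 at (0,2)
Step 4: ant0:(0,2)->E->(0,3) | ant1:(0,3)->W->(0,2) | ant2:(1,2)->N->(0,2)
  grid max=5 at (0,2)
Step 5: ant0:(0,3)->W->(0,2) | ant1:(0,2)->E->(0,3) | ant2:(0,2)->E->(0,3)
  grid max=6 at (0,2)
Final grid:
  0 0 6 6
  0 0 0 0
  0 0 0 0
  0 0 0 0
  0 0 0 0
Max pheromone 6 at (0,2)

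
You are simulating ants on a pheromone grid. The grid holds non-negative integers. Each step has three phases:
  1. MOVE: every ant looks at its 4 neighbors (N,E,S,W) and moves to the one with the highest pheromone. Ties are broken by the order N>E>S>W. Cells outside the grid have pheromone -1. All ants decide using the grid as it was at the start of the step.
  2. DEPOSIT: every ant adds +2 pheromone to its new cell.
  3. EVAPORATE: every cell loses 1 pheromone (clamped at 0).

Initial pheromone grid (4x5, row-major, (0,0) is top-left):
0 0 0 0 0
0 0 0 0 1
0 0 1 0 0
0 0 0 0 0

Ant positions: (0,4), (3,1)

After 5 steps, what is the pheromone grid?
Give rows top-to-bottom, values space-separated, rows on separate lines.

After step 1: ants at (1,4),(2,1)
  0 0 0 0 0
  0 0 0 0 2
  0 1 0 0 0
  0 0 0 0 0
After step 2: ants at (0,4),(1,1)
  0 0 0 0 1
  0 1 0 0 1
  0 0 0 0 0
  0 0 0 0 0
After step 3: ants at (1,4),(0,1)
  0 1 0 0 0
  0 0 0 0 2
  0 0 0 0 0
  0 0 0 0 0
After step 4: ants at (0,4),(0,2)
  0 0 1 0 1
  0 0 0 0 1
  0 0 0 0 0
  0 0 0 0 0
After step 5: ants at (1,4),(0,3)
  0 0 0 1 0
  0 0 0 0 2
  0 0 0 0 0
  0 0 0 0 0

0 0 0 1 0
0 0 0 0 2
0 0 0 0 0
0 0 0 0 0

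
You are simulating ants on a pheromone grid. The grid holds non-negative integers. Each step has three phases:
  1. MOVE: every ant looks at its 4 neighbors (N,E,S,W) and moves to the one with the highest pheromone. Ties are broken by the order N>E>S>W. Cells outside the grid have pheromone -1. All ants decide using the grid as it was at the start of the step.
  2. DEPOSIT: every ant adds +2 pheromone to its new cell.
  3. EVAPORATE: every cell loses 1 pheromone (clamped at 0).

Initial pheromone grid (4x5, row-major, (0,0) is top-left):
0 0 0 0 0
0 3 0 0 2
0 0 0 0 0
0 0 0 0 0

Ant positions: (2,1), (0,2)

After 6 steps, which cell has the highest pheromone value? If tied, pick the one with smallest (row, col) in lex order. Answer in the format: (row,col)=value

Answer: (1,1)=3

Derivation:
Step 1: ant0:(2,1)->N->(1,1) | ant1:(0,2)->E->(0,3)
  grid max=4 at (1,1)
Step 2: ant0:(1,1)->N->(0,1) | ant1:(0,3)->E->(0,4)
  grid max=3 at (1,1)
Step 3: ant0:(0,1)->S->(1,1) | ant1:(0,4)->S->(1,4)
  grid max=4 at (1,1)
Step 4: ant0:(1,1)->N->(0,1) | ant1:(1,4)->N->(0,4)
  grid max=3 at (1,1)
Step 5: ant0:(0,1)->S->(1,1) | ant1:(0,4)->S->(1,4)
  grid max=4 at (1,1)
Step 6: ant0:(1,1)->N->(0,1) | ant1:(1,4)->N->(0,4)
  grid max=3 at (1,1)
Final grid:
  0 1 0 0 1
  0 3 0 0 0
  0 0 0 0 0
  0 0 0 0 0
Max pheromone 3 at (1,1)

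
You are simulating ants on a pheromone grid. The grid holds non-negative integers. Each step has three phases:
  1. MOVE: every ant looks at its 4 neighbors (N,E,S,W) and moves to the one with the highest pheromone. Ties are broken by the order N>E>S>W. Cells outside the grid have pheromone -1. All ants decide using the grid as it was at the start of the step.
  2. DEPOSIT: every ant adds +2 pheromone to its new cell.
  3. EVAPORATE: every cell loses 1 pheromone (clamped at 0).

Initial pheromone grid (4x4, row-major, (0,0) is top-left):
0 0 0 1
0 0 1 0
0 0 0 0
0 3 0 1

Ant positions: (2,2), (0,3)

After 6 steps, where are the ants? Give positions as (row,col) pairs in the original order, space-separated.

Step 1: ant0:(2,2)->N->(1,2) | ant1:(0,3)->S->(1,3)
  grid max=2 at (1,2)
Step 2: ant0:(1,2)->E->(1,3) | ant1:(1,3)->W->(1,2)
  grid max=3 at (1,2)
Step 3: ant0:(1,3)->W->(1,2) | ant1:(1,2)->E->(1,3)
  grid max=4 at (1,2)
Step 4: ant0:(1,2)->E->(1,3) | ant1:(1,3)->W->(1,2)
  grid max=5 at (1,2)
Step 5: ant0:(1,3)->W->(1,2) | ant1:(1,2)->E->(1,3)
  grid max=6 at (1,2)
Step 6: ant0:(1,2)->E->(1,3) | ant1:(1,3)->W->(1,2)
  grid max=7 at (1,2)

(1,3) (1,2)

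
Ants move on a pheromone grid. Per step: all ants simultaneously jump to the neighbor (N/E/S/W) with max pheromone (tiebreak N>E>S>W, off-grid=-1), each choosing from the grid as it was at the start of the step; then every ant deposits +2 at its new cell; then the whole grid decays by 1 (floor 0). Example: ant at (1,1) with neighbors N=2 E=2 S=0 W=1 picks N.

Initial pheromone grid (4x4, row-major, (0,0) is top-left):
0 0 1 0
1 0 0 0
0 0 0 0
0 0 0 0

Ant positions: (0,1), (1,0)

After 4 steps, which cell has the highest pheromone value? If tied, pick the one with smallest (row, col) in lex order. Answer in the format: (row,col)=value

Step 1: ant0:(0,1)->E->(0,2) | ant1:(1,0)->N->(0,0)
  grid max=2 at (0,2)
Step 2: ant0:(0,2)->E->(0,3) | ant1:(0,0)->E->(0,1)
  grid max=1 at (0,1)
Step 3: ant0:(0,3)->W->(0,2) | ant1:(0,1)->E->(0,2)
  grid max=4 at (0,2)
Step 4: ant0:(0,2)->E->(0,3) | ant1:(0,2)->E->(0,3)
  grid max=3 at (0,2)
Final grid:
  0 0 3 3
  0 0 0 0
  0 0 0 0
  0 0 0 0
Max pheromone 3 at (0,2)

Answer: (0,2)=3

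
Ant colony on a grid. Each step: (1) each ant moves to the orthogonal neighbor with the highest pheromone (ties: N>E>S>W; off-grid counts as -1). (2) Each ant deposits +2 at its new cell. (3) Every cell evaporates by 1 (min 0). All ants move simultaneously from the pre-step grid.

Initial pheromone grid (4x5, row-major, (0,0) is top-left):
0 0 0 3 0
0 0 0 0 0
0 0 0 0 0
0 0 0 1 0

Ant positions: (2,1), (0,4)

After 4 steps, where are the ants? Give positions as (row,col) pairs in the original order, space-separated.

Step 1: ant0:(2,1)->N->(1,1) | ant1:(0,4)->W->(0,3)
  grid max=4 at (0,3)
Step 2: ant0:(1,1)->N->(0,1) | ant1:(0,3)->E->(0,4)
  grid max=3 at (0,3)
Step 3: ant0:(0,1)->E->(0,2) | ant1:(0,4)->W->(0,3)
  grid max=4 at (0,3)
Step 4: ant0:(0,2)->E->(0,3) | ant1:(0,3)->W->(0,2)
  grid max=5 at (0,3)

(0,3) (0,2)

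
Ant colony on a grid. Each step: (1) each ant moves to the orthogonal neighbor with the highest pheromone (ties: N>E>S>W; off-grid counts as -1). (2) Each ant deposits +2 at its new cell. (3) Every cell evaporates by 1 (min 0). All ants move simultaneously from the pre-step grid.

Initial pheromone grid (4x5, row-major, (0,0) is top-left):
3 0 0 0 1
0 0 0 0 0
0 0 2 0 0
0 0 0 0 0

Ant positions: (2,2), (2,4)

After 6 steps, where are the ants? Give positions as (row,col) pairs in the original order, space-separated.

Step 1: ant0:(2,2)->N->(1,2) | ant1:(2,4)->N->(1,4)
  grid max=2 at (0,0)
Step 2: ant0:(1,2)->S->(2,2) | ant1:(1,4)->N->(0,4)
  grid max=2 at (2,2)
Step 3: ant0:(2,2)->N->(1,2) | ant1:(0,4)->S->(1,4)
  grid max=1 at (1,2)
Step 4: ant0:(1,2)->S->(2,2) | ant1:(1,4)->N->(0,4)
  grid max=2 at (2,2)
Step 5: ant0:(2,2)->N->(1,2) | ant1:(0,4)->S->(1,4)
  grid max=1 at (1,2)
Step 6: ant0:(1,2)->S->(2,2) | ant1:(1,4)->N->(0,4)
  grid max=2 at (2,2)

(2,2) (0,4)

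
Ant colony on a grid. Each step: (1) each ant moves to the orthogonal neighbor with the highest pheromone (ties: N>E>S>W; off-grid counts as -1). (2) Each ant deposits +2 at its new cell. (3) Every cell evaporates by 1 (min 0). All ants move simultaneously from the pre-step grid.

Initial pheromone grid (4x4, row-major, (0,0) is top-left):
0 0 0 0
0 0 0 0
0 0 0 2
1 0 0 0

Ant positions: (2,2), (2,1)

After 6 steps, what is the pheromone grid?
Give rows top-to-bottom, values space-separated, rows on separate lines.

After step 1: ants at (2,3),(1,1)
  0 0 0 0
  0 1 0 0
  0 0 0 3
  0 0 0 0
After step 2: ants at (1,3),(0,1)
  0 1 0 0
  0 0 0 1
  0 0 0 2
  0 0 0 0
After step 3: ants at (2,3),(0,2)
  0 0 1 0
  0 0 0 0
  0 0 0 3
  0 0 0 0
After step 4: ants at (1,3),(0,3)
  0 0 0 1
  0 0 0 1
  0 0 0 2
  0 0 0 0
After step 5: ants at (2,3),(1,3)
  0 0 0 0
  0 0 0 2
  0 0 0 3
  0 0 0 0
After step 6: ants at (1,3),(2,3)
  0 0 0 0
  0 0 0 3
  0 0 0 4
  0 0 0 0

0 0 0 0
0 0 0 3
0 0 0 4
0 0 0 0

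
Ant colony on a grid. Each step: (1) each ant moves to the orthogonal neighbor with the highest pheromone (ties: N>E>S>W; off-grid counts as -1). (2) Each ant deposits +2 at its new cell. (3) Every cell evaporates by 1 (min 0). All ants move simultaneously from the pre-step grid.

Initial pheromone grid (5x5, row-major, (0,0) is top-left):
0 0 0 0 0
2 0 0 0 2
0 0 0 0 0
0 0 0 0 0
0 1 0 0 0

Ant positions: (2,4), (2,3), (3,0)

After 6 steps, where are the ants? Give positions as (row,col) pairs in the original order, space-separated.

Step 1: ant0:(2,4)->N->(1,4) | ant1:(2,3)->N->(1,3) | ant2:(3,0)->N->(2,0)
  grid max=3 at (1,4)
Step 2: ant0:(1,4)->W->(1,3) | ant1:(1,3)->E->(1,4) | ant2:(2,0)->N->(1,0)
  grid max=4 at (1,4)
Step 3: ant0:(1,3)->E->(1,4) | ant1:(1,4)->W->(1,3) | ant2:(1,0)->N->(0,0)
  grid max=5 at (1,4)
Step 4: ant0:(1,4)->W->(1,3) | ant1:(1,3)->E->(1,4) | ant2:(0,0)->S->(1,0)
  grid max=6 at (1,4)
Step 5: ant0:(1,3)->E->(1,4) | ant1:(1,4)->W->(1,3) | ant2:(1,0)->N->(0,0)
  grid max=7 at (1,4)
Step 6: ant0:(1,4)->W->(1,3) | ant1:(1,3)->E->(1,4) | ant2:(0,0)->S->(1,0)
  grid max=8 at (1,4)

(1,3) (1,4) (1,0)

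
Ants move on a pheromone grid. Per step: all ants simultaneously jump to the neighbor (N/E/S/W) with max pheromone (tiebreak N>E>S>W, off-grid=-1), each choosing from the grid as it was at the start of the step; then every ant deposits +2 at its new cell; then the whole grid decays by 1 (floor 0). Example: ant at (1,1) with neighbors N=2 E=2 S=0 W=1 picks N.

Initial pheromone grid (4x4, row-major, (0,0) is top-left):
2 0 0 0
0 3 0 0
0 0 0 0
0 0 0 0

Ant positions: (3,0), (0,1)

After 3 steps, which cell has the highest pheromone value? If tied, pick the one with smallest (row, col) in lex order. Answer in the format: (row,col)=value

Step 1: ant0:(3,0)->N->(2,0) | ant1:(0,1)->S->(1,1)
  grid max=4 at (1,1)
Step 2: ant0:(2,0)->N->(1,0) | ant1:(1,1)->N->(0,1)
  grid max=3 at (1,1)
Step 3: ant0:(1,0)->E->(1,1) | ant1:(0,1)->S->(1,1)
  grid max=6 at (1,1)
Final grid:
  0 0 0 0
  0 6 0 0
  0 0 0 0
  0 0 0 0
Max pheromone 6 at (1,1)

Answer: (1,1)=6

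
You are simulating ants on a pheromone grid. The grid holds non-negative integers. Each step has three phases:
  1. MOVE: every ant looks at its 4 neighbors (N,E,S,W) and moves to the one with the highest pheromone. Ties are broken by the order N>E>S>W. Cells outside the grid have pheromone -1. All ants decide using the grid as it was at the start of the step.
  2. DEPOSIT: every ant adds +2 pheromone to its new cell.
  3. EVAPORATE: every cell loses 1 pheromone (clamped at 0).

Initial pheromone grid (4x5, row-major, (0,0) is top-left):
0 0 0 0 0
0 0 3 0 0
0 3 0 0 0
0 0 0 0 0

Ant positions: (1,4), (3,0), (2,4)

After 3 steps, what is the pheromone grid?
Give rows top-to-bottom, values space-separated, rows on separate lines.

After step 1: ants at (0,4),(2,0),(1,4)
  0 0 0 0 1
  0 0 2 0 1
  1 2 0 0 0
  0 0 0 0 0
After step 2: ants at (1,4),(2,1),(0,4)
  0 0 0 0 2
  0 0 1 0 2
  0 3 0 0 0
  0 0 0 0 0
After step 3: ants at (0,4),(1,1),(1,4)
  0 0 0 0 3
  0 1 0 0 3
  0 2 0 0 0
  0 0 0 0 0

0 0 0 0 3
0 1 0 0 3
0 2 0 0 0
0 0 0 0 0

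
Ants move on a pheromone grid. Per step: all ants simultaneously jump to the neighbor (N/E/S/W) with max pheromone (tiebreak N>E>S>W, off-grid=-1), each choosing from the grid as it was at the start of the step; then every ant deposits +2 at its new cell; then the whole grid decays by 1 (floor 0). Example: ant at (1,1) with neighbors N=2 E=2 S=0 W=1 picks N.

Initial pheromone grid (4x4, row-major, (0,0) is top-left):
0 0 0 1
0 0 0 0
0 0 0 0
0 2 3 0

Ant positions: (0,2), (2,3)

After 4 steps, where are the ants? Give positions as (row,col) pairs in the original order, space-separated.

Step 1: ant0:(0,2)->E->(0,3) | ant1:(2,3)->N->(1,3)
  grid max=2 at (0,3)
Step 2: ant0:(0,3)->S->(1,3) | ant1:(1,3)->N->(0,3)
  grid max=3 at (0,3)
Step 3: ant0:(1,3)->N->(0,3) | ant1:(0,3)->S->(1,3)
  grid max=4 at (0,3)
Step 4: ant0:(0,3)->S->(1,3) | ant1:(1,3)->N->(0,3)
  grid max=5 at (0,3)

(1,3) (0,3)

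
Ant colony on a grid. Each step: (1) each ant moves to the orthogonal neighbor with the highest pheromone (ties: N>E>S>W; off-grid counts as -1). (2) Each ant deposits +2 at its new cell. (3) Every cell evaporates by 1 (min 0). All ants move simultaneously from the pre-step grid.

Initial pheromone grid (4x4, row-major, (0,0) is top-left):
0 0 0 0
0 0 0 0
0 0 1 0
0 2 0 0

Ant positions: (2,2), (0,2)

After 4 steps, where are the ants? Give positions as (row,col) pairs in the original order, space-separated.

Step 1: ant0:(2,2)->N->(1,2) | ant1:(0,2)->E->(0,3)
  grid max=1 at (0,3)
Step 2: ant0:(1,2)->N->(0,2) | ant1:(0,3)->S->(1,3)
  grid max=1 at (0,2)
Step 3: ant0:(0,2)->E->(0,3) | ant1:(1,3)->N->(0,3)
  grid max=3 at (0,3)
Step 4: ant0:(0,3)->S->(1,3) | ant1:(0,3)->S->(1,3)
  grid max=3 at (1,3)

(1,3) (1,3)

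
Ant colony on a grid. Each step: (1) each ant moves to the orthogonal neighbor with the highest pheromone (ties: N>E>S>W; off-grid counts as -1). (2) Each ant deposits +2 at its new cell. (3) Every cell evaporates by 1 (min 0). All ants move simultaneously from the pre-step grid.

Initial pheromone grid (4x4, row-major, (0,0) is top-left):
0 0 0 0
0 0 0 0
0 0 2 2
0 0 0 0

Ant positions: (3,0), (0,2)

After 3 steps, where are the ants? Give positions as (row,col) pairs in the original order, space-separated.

Step 1: ant0:(3,0)->N->(2,0) | ant1:(0,2)->E->(0,3)
  grid max=1 at (0,3)
Step 2: ant0:(2,0)->N->(1,0) | ant1:(0,3)->S->(1,3)
  grid max=1 at (1,0)
Step 3: ant0:(1,0)->N->(0,0) | ant1:(1,3)->N->(0,3)
  grid max=1 at (0,0)

(0,0) (0,3)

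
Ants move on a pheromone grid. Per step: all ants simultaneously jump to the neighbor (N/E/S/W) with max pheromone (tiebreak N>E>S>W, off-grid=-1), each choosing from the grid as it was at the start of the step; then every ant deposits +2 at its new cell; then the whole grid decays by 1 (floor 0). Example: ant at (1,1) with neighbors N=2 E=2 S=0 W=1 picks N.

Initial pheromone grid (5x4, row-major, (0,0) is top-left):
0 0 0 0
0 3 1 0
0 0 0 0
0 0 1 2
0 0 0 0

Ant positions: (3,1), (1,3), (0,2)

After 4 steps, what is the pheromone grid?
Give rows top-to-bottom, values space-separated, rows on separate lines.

After step 1: ants at (3,2),(1,2),(1,2)
  0 0 0 0
  0 2 4 0
  0 0 0 0
  0 0 2 1
  0 0 0 0
After step 2: ants at (3,3),(1,1),(1,1)
  0 0 0 0
  0 5 3 0
  0 0 0 0
  0 0 1 2
  0 0 0 0
After step 3: ants at (3,2),(1,2),(1,2)
  0 0 0 0
  0 4 6 0
  0 0 0 0
  0 0 2 1
  0 0 0 0
After step 4: ants at (3,3),(1,1),(1,1)
  0 0 0 0
  0 7 5 0
  0 0 0 0
  0 0 1 2
  0 0 0 0

0 0 0 0
0 7 5 0
0 0 0 0
0 0 1 2
0 0 0 0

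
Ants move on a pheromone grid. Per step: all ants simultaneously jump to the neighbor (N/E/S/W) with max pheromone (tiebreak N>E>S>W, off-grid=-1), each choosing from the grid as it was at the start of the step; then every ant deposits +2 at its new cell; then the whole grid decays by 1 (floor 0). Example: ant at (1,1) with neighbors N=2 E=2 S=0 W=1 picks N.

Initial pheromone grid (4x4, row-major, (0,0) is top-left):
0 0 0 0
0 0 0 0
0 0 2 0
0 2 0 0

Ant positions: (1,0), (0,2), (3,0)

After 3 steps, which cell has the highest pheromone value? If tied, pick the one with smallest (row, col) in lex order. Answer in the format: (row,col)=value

Answer: (3,1)=3

Derivation:
Step 1: ant0:(1,0)->N->(0,0) | ant1:(0,2)->E->(0,3) | ant2:(3,0)->E->(3,1)
  grid max=3 at (3,1)
Step 2: ant0:(0,0)->E->(0,1) | ant1:(0,3)->S->(1,3) | ant2:(3,1)->N->(2,1)
  grid max=2 at (3,1)
Step 3: ant0:(0,1)->E->(0,2) | ant1:(1,3)->N->(0,3) | ant2:(2,1)->S->(3,1)
  grid max=3 at (3,1)
Final grid:
  0 0 1 1
  0 0 0 0
  0 0 0 0
  0 3 0 0
Max pheromone 3 at (3,1)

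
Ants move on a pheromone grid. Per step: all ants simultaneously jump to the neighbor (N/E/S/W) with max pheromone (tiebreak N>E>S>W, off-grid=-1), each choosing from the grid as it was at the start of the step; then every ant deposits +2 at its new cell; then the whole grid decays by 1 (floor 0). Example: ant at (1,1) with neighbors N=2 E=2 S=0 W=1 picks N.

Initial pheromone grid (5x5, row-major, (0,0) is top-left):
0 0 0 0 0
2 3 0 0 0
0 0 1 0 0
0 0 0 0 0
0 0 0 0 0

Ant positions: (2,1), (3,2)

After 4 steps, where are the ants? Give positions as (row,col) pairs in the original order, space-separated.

Step 1: ant0:(2,1)->N->(1,1) | ant1:(3,2)->N->(2,2)
  grid max=4 at (1,1)
Step 2: ant0:(1,1)->W->(1,0) | ant1:(2,2)->N->(1,2)
  grid max=3 at (1,1)
Step 3: ant0:(1,0)->E->(1,1) | ant1:(1,2)->W->(1,1)
  grid max=6 at (1,1)
Step 4: ant0:(1,1)->W->(1,0) | ant1:(1,1)->W->(1,0)
  grid max=5 at (1,1)

(1,0) (1,0)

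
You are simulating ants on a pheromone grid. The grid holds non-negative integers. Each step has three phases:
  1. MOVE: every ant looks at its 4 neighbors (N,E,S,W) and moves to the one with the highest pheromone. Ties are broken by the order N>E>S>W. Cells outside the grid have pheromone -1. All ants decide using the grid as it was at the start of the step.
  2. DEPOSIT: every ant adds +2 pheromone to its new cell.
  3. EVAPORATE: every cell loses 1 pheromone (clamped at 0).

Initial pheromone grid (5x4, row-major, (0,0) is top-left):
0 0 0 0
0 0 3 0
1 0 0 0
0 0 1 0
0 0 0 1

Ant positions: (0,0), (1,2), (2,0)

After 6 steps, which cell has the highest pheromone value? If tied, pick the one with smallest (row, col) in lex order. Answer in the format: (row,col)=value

Step 1: ant0:(0,0)->E->(0,1) | ant1:(1,2)->N->(0,2) | ant2:(2,0)->N->(1,0)
  grid max=2 at (1,2)
Step 2: ant0:(0,1)->E->(0,2) | ant1:(0,2)->S->(1,2) | ant2:(1,0)->N->(0,0)
  grid max=3 at (1,2)
Step 3: ant0:(0,2)->S->(1,2) | ant1:(1,2)->N->(0,2) | ant2:(0,0)->E->(0,1)
  grid max=4 at (1,2)
Step 4: ant0:(1,2)->N->(0,2) | ant1:(0,2)->S->(1,2) | ant2:(0,1)->E->(0,2)
  grid max=6 at (0,2)
Step 5: ant0:(0,2)->S->(1,2) | ant1:(1,2)->N->(0,2) | ant2:(0,2)->S->(1,2)
  grid max=8 at (1,2)
Step 6: ant0:(1,2)->N->(0,2) | ant1:(0,2)->S->(1,2) | ant2:(1,2)->N->(0,2)
  grid max=10 at (0,2)
Final grid:
  0 0 10 0
  0 0 9 0
  0 0 0 0
  0 0 0 0
  0 0 0 0
Max pheromone 10 at (0,2)

Answer: (0,2)=10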